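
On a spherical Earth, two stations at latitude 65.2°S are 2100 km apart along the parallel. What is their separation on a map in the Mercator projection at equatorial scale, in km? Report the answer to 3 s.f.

5010 km

The Mercator projection is conformal; its linear scale factor is the same in every direction and equals sec φ = 1/cos φ.
Along the parallel, k = sec 65.2° = 1/0.4195 = 2.384.
Map distance = 2100 × 2.384 ≈ 5010 km.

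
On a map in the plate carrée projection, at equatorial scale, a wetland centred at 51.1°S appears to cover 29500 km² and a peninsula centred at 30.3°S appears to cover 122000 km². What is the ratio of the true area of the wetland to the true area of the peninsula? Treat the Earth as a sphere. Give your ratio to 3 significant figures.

0.176

On the plate carrée, areal scale = h·k = 1 × sec φ, so true area = apparent × cos φ.
True area of wetland: 29500 × cos(51.1°) = 29500 × 0.6280 = 18520 km².
True area of peninsula: 122000 × cos(30.3°) = 122000 × 0.8634 = 105300 km².
Ratio = 18520 / 105300 ≈ 0.176.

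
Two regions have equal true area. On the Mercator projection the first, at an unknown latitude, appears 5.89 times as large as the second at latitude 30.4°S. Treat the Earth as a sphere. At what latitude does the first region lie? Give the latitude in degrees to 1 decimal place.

Mercator areal scale is sec²φ, so apparent-area ratio = sec²φ₁ / sec²φ₂ = cos²φ₂ / cos²φ₁.
cos²φ₂ / cos²φ₁ = 5.89  ⇒  cos φ₁ = cos 30.4° / √5.89 = 0.8625/2.427 = 0.3554.
φ₁ = arccos(0.3554) ≈ 69.2°.

69.2°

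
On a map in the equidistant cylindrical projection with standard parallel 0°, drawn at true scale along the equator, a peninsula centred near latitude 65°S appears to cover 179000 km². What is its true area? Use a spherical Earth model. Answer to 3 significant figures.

Plate carrée maps x = Rλ, y = Rφ. The meridian scale is h = 1 and the parallel scale is k = 1/cos φ = sec φ.
Areal scale = h·k = 1 × sec φ; at 65°, h = 1.000, k = 2.366, so h·k = 2.366.
True area = apparent / (areal scale) = 179000 / 2.366 ≈ 75600 km².

75600 km²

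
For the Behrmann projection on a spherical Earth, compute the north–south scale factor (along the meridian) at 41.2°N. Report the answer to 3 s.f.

0.869

Behrmann is a cylindrical equal-area projection with standard parallels at ±30°. For cylindrical equal-area with standard parallel φ₀, h = cos φ / cos φ₀ and k = cos φ₀ / cos φ, so h·k = 1.
h = cos 41.2° / cos 30° = 0.7524/0.8660 = 0.8688.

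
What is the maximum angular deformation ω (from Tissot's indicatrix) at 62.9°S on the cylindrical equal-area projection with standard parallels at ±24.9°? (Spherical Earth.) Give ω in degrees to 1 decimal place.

73.3°

For cylindrical equal-area with standard parallel φ₀, h = cos φ / cos φ₀ and k = cos φ₀ / cos φ, so h·k = 1.
At 62.9°: h = 0.5022, k = 1.991; principal scales a = 1.991, b = 0.5022.
sin(ω/2) = (a − b)/(a + b) = 1.489/2.493 = 0.5971, so ω = 2 arcsin(0.5971) ≈ 73.3°.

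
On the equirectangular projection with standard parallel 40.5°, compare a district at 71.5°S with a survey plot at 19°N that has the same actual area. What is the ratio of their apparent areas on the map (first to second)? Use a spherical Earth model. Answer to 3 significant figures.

2.98

With standard parallel φ₀ = 40.5°, the equirectangular projection gives x = Rλ cos φ₀, y = Rφ, so h = 1 and k = cos 40.5° / cos φ.
Areal scale at 71.5°: h·k = 1.000 × 2.396 = 2.396.
Areal scale at 19°: h·k = 1.000 × 0.8042 = 0.8042.
Ratio = 2.396/0.8042 ≈ 2.98.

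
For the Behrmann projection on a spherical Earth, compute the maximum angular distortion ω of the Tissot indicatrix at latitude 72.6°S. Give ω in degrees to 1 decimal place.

103.8°

Behrmann is a cylindrical equal-area projection with standard parallels at ±30°. A cylindrical equal-area projection with standard parallel φ₀ has meridian scale h = cos φ / cos φ₀ and parallel scale k = cos φ₀ / cos φ (so areas are preserved, h·k = 1).
At 72.6°: h = 0.3453, k = 2.896; principal scales a = 2.896, b = 0.3453.
sin(ω/2) = (a − b)/(a + b) = 2.551/3.241 = 0.7869, so ω = 2 arcsin(0.7869) ≈ 103.8°.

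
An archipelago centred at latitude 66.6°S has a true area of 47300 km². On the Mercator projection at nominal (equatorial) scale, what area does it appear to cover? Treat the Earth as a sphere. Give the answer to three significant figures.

Mercator is conformal, so the point scale is isotropic: h = k = sec φ = 1/cos φ.
Areal scale = k² = sec²φ = 1/cos²(66.6°) = 1/0.3971² = 6.340.
Apparent area = 47300 × 6.340 ≈ 300000 km².

300000 km²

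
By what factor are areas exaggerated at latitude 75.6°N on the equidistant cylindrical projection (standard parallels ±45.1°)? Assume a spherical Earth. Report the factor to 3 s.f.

With standard parallel φ₀ = 45.1°, the equirectangular projection gives x = Rλ cos φ₀, y = Rφ, so h = 1 and k = cos 45.1° / cos φ.
Areal scale = h·k = 1 × cos φ₀ / cos φ; at 75.6°, h = 1.000, k = 2.838, so h·k = 2.838.

2.84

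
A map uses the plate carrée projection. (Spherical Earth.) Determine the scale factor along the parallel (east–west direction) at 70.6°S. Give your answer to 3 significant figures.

3.01

For the equirectangular projection with φ₀ = 0 (plate carrée), h = 1 along meridians and k = sec φ along parallels.
k = 1/cos 70.6° = 1/0.3322 = 3.011.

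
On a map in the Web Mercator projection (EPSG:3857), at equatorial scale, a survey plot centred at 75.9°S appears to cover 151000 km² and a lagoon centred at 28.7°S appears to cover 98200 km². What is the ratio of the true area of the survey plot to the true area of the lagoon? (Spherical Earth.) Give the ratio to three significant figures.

0.119

Mercator's areal exaggeration is sec²φ; hence true area = (apparent area) · cos²φ.
True area of survey plot: 151000 × cos²(75.9°) = 151000 × 0.05935 = 8962 km².
True area of lagoon: 98200 × cos²(28.7°) = 98200 × 0.7694 = 75550 km².
Ratio = 8962 / 75550 ≈ 0.119.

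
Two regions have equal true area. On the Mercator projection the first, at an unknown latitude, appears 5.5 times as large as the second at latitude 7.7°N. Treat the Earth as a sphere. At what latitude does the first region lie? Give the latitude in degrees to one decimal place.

For equal true areas on Mercator, apparent areas scale as sec²φ, so the ratio is cos²φ₂ / cos²φ₁.
cos²φ₂ / cos²φ₁ = 5.5  ⇒  cos φ₁ = cos 7.7° / √5.5 = 0.9910/2.345 = 0.4226.
φ₁ = arccos(0.4226) ≈ 65.0°.

65.0°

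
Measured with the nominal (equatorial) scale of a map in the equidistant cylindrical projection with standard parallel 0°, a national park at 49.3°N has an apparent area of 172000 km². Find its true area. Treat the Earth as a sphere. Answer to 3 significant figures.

112000 km²

In the plate carrée (x = Rλ, y = Rφ), meridians are true-scale (h = 1) and parallels are stretched by k = sec φ.
Areal scale = h·k = 1 × sec φ; at 49.3°, h = 1.000, k = 1.534, so h·k = 1.534.
True area = apparent / (areal scale) = 172000 / 1.534 ≈ 112000 km².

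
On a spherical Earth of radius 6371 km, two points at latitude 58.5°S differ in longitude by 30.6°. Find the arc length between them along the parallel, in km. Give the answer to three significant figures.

Arc length along a parallel = R cos φ · Δλ (with Δλ in radians).
= 6371 × cos 58.5° × (30.6° × π/180) = 6371 × 0.5225 × 0.5341 ≈ 1780 km.

1780 km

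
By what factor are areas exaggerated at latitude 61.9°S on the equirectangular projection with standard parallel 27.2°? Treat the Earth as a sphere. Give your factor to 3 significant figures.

The equidistant cylindrical projection with φ₀ = 27.2° has h = 1 (meridians true) and k = cos φ₀ / cos φ along parallels.
Areal scale = h·k = 1 × cos φ₀ / cos φ; at 61.9°, h = 1.000, k = 1.888, so h·k = 1.888.

1.89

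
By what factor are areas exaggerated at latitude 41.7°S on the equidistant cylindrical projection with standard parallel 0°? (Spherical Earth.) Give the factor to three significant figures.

In the plate carrée (x = Rλ, y = Rφ), meridians are true-scale (h = 1) and parallels are stretched by k = sec φ.
Areal scale = h·k = 1 × sec φ; at 41.7°, h = 1.000, k = 1.339, so h·k = 1.339.

1.34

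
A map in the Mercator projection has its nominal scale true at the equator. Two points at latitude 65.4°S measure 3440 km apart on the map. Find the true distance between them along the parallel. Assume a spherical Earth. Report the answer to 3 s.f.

1430 km

For Mercator, h = k = sec φ (a conformal cylindrical projection has a single point scale, 1/cos φ).
Along the parallel at 65.4°, map distances are exaggerated by k = sec 65.4° = 2.402.
True distance = 3440 / 2.402 = 3440 × cos 65.4° ≈ 1430 km.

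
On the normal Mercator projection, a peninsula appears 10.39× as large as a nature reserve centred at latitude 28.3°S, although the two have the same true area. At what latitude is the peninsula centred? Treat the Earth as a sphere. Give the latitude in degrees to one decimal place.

On Mercator, (apparent₁)/(apparent₂) = sec²φ₁ / sec²φ₂ when true areas are equal.
cos²φ₂ / cos²φ₁ = 10.39  ⇒  cos φ₁ = cos 28.3° / √10.39 = 0.8805/3.223 = 0.2732.
φ₁ = arccos(0.2732) ≈ 74.1°.

74.1°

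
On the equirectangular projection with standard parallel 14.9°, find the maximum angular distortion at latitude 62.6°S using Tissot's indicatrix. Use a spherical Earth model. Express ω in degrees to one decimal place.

41.6°

In the equirectangular projection with standard parallel φ₀ = 14.9° (x = Rλ cos φ₀, y = Rφ), meridians are true-scale (h = 1) and the parallel scale is k = cos φ₀ / cos φ.
At 62.6°: h = 1.000, k = 2.100; principal scales a = 2.100, b = 1.000.
sin(ω/2) = (a − b)/(a + b) = 1.100/3.100 = 0.3548, so ω = 2 arcsin(0.3548) ≈ 41.6°.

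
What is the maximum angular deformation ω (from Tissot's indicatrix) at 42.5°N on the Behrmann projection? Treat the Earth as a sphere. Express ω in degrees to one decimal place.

18.4°

The Behrmann projection is cylindrical equal-area with φ₀ = 30°. For cylindrical equal-area with standard parallel φ₀, h = cos φ / cos φ₀ and k = cos φ₀ / cos φ, so h·k = 1.
At 42.5°: h = 0.8513, k = 1.175; principal scales a = 1.175, b = 0.8513.
sin(ω/2) = (a − b)/(a + b) = 0.3233/2.026 = 0.1596, so ω = 2 arcsin(0.1596) ≈ 18.4°.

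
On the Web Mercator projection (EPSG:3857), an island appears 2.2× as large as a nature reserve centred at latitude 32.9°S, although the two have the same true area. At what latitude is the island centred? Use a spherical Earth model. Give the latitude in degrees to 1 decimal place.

55.5°

For equal true areas on Mercator, apparent areas scale as sec²φ, so the ratio is cos²φ₂ / cos²φ₁.
cos²φ₂ / cos²φ₁ = 2.2  ⇒  cos φ₁ = cos 32.9° / √2.2 = 0.8396/1.483 = 0.5661.
φ₁ = arccos(0.5661) ≈ 55.5°.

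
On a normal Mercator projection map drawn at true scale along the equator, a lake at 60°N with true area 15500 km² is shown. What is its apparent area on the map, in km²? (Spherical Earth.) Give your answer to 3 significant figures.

62000 km²

For Mercator, h = k = sec φ (a conformal cylindrical projection has a single point scale, 1/cos φ).
Areal scale = k² = sec²φ = 1/cos²(60°) = 1/0.5000² = 4.000.
Apparent area = 15500 × 4.000 ≈ 62000 km².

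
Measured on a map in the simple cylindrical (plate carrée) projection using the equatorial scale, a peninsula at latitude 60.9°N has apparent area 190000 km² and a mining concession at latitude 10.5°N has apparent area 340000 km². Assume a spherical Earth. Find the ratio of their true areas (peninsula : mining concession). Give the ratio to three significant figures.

0.276

On the plate carrée, areal scale = h·k = 1 × sec φ, so true area = apparent × cos φ.
True area of peninsula: 190000 × cos(60.9°) = 190000 × 0.4863 = 92400 km².
True area of mining concession: 340000 × cos(10.5°) = 340000 × 0.9833 = 334300 km².
Ratio = 92400 / 334300 ≈ 0.276.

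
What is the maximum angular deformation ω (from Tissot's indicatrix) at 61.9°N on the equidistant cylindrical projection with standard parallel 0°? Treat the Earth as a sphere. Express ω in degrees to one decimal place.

Plate carrée maps x = Rλ, y = Rφ. The meridian scale is h = 1 and the parallel scale is k = 1/cos φ = sec φ.
At 61.9°: h = 1.000, k = 2.123; principal scales a = 2.123, b = 1.000.
sin(ω/2) = (a − b)/(a + b) = 1.123/3.123 = 0.3596, so ω = 2 arcsin(0.3596) ≈ 42.2°.

42.2°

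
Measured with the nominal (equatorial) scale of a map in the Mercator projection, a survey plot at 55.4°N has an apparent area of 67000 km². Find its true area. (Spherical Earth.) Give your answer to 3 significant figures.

The Mercator projection is conformal; its linear scale factor is the same in every direction and equals sec φ = 1/cos φ.
Areal scale = k² = sec²φ = 1/cos²(55.4°) = 1/0.5678² = 3.101.
True area = apparent / (areal scale) = 67000 / 3.101 ≈ 21600 km².

21600 km²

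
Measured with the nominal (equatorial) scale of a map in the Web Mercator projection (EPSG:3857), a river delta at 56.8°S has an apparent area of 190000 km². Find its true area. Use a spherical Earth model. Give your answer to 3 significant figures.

For Mercator, h = k = sec φ (a conformal cylindrical projection has a single point scale, 1/cos φ).
Areal scale = k² = sec²φ = 1/cos²(56.8°) = 1/0.5476² = 3.335.
True area = apparent / (areal scale) = 190000 / 3.335 ≈ 57000 km².

57000 km²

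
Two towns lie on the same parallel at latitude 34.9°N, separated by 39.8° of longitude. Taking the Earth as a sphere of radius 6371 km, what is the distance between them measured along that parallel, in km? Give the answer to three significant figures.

Arc length along a parallel = R cos φ · Δλ (with Δλ in radians).
= 6371 × cos 34.9° × (39.8° × π/180) = 6371 × 0.8202 × 0.6946 ≈ 3630 km.

3630 km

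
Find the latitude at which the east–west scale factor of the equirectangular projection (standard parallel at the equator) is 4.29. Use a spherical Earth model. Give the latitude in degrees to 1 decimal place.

76.5°

Plate carrée: h = 1, k = sec φ along parallels.
sec φ = 4.29  ⇒  cos φ = 0.2331  ⇒  φ ≈ 76.5°.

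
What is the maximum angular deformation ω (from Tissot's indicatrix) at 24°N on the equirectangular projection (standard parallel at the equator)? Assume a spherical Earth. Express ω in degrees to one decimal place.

For the equirectangular projection with φ₀ = 0 (plate carrée), h = 1 along meridians and k = sec φ along parallels.
At 24°: h = 1.000, k = 1.095; principal scales a = 1.095, b = 1.000.
sin(ω/2) = (a − b)/(a + b) = 0.09464/2.095 = 0.04518, so ω = 2 arcsin(0.04518) ≈ 5.2°.

5.2°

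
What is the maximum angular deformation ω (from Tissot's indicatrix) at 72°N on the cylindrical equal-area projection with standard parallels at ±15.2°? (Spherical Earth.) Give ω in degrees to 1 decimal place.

A cylindrical equal-area projection with standard parallel φ₀ has meridian scale h = cos φ / cos φ₀ and parallel scale k = cos φ₀ / cos φ (so areas are preserved, h·k = 1).
At 72°: h = 0.3202, k = 3.123; principal scales a = 3.123, b = 0.3202.
sin(ω/2) = (a − b)/(a + b) = 2.803/3.443 = 0.8140, so ω = 2 arcsin(0.8140) ≈ 109.0°.

109.0°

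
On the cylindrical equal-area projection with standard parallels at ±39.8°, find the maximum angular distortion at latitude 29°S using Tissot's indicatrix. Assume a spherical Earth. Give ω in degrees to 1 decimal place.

For cylindrical equal-area with standard parallel φ₀, h = cos φ / cos φ₀ and k = cos φ₀ / cos φ, so h·k = 1.
At 29°: h = 1.138, k = 0.8784; principal scales a = 1.138, b = 0.8784.
sin(ω/2) = (a − b)/(a + b) = 0.2600/2.017 = 0.1289, so ω = 2 arcsin(0.1289) ≈ 14.8°.

14.8°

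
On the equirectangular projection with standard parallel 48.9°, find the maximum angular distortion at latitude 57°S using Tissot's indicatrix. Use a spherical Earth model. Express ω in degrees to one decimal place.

In the equirectangular projection with standard parallel φ₀ = 48.9° (x = Rλ cos φ₀, y = Rφ), meridians are true-scale (h = 1) and the parallel scale is k = cos φ₀ / cos φ.
At 57°: h = 1.000, k = 1.207; principal scales a = 1.207, b = 1.000.
sin(ω/2) = (a − b)/(a + b) = 0.2070/2.207 = 0.09379, so ω = 2 arcsin(0.09379) ≈ 10.8°.

10.8°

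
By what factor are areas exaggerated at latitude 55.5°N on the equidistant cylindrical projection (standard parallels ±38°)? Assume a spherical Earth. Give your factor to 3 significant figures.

1.39

With standard parallel φ₀ = 38°, the equirectangular projection gives x = Rλ cos φ₀, y = Rφ, so h = 1 and k = cos 38° / cos φ.
Areal scale = h·k = 1 × cos φ₀ / cos φ; at 55.5°, h = 1.000, k = 1.391, so h·k = 1.391.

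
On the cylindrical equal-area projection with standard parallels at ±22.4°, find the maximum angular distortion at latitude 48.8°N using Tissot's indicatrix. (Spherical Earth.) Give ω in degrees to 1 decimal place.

Cylindrical equal-area (φ₀ = 22.4°): h = cos φ / cos 22.4° along meridians, k = cos 22.4° / cos φ along parallels; h·k = 1.
At 48.8°: h = 0.7124, k = 1.404; principal scales a = 1.404, b = 0.7124.
sin(ω/2) = (a − b)/(a + b) = 0.6912/2.116 = 0.3266, so ω = 2 arcsin(0.3266) ≈ 38.1°.

38.1°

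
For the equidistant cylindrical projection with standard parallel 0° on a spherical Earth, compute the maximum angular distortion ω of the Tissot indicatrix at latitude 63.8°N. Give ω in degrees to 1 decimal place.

45.6°

For the equirectangular projection with φ₀ = 0 (plate carrée), h = 1 along meridians and k = sec φ along parallels.
At 63.8°: h = 1.000, k = 2.265; principal scales a = 2.265, b = 1.000.
sin(ω/2) = (a − b)/(a + b) = 1.265/3.265 = 0.3874, so ω = 2 arcsin(0.3874) ≈ 45.6°.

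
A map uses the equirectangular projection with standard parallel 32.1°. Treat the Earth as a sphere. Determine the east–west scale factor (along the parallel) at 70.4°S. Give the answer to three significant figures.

2.53

The equidistant cylindrical projection with φ₀ = 32.1° has h = 1 (meridians true) and k = cos φ₀ / cos φ along parallels.
k = cos 32.1° / cos 70.4° = 0.8471/0.3355 = 2.525.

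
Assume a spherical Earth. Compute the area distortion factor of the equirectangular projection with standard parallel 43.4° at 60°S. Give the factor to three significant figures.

1.45

With standard parallel φ₀ = 43.4°, the equirectangular projection gives x = Rλ cos φ₀, y = Rφ, so h = 1 and k = cos 43.4° / cos φ.
Areal scale = h·k = 1 × cos φ₀ / cos φ; at 60°, h = 1.000, k = 1.453, so h·k = 1.453.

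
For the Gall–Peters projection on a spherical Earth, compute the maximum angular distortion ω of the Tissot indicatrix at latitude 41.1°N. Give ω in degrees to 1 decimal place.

7.3°

The Gall–Peters projection is cylindrical equal-area with φ₀ = 45°. For cylindrical equal-area with standard parallel φ₀, h = cos φ / cos φ₀ and k = cos φ₀ / cos φ, so h·k = 1.
At 41.1°: h = 1.066, k = 0.9384; principal scales a = 1.066, b = 0.9384.
sin(ω/2) = (a − b)/(a + b) = 0.1273/2.004 = 0.06355, so ω = 2 arcsin(0.06355) ≈ 7.3°.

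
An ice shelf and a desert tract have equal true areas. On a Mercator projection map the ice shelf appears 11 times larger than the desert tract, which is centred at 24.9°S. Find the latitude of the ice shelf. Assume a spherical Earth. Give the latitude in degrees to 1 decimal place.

74.1°

Mercator areal scale is sec²φ, so apparent-area ratio = sec²φ₁ / sec²φ₂ = cos²φ₂ / cos²φ₁.
cos²φ₂ / cos²φ₁ = 11  ⇒  cos φ₁ = cos 24.9° / √11 = 0.9070/3.317 = 0.2735.
φ₁ = arccos(0.2735) ≈ 74.1°.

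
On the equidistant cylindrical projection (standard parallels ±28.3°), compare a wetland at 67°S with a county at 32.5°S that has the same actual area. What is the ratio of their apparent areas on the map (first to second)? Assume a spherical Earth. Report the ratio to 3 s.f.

2.16

The equidistant cylindrical projection with φ₀ = 28.3° has h = 1 (meridians true) and k = cos φ₀ / cos φ along parallels.
Areal scale at 67°: h·k = 1.000 × 2.253 = 2.253.
Areal scale at 32.5°: h·k = 1.000 × 1.044 = 1.044.
Ratio = 2.253/1.044 ≈ 2.16.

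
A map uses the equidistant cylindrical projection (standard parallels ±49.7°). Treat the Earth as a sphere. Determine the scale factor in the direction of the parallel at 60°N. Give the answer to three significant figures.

1.29

The equidistant cylindrical projection with φ₀ = 49.7° has h = 1 (meridians true) and k = cos φ₀ / cos φ along parallels.
k = cos 49.7° / cos 60° = 0.6468/0.5000 = 1.294.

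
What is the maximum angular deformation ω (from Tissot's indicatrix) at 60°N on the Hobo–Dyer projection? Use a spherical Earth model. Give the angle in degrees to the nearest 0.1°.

Hobo–Dyer is a cylindrical equal-area projection with standard parallels at ±37.5°. Cylindrical equal-area (φ₀ = 37.5°): h = cos φ / cos 37.5° along meridians, k = cos 37.5° / cos φ along parallels; h·k = 1.
At 60°: h = 0.6302, k = 1.587; principal scales a = 1.587, b = 0.6302.
sin(ω/2) = (a − b)/(a + b) = 0.9565/2.217 = 0.4314, so ω = 2 arcsin(0.4314) ≈ 51.1°.

51.1°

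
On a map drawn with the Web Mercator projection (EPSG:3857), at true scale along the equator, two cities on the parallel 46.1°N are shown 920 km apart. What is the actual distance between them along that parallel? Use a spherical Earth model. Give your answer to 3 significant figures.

638 km

The Mercator projection is conformal; its linear scale factor is the same in every direction and equals sec φ = 1/cos φ.
Along the parallel at 46.1°, map distances are exaggerated by k = sec 46.1° = 1.442.
True distance = 920 / 1.442 = 920 × cos 46.1° ≈ 638 km.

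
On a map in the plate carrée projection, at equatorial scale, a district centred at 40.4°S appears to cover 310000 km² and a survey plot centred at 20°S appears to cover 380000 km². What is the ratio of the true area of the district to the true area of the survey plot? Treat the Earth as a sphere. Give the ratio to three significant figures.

0.661

On the plate carrée, areal scale = h·k = 1 × sec φ, so true area = apparent × cos φ.
True area of district: 310000 × cos(40.4°) = 310000 × 0.7615 = 236100 km².
True area of survey plot: 380000 × cos(20°) = 380000 × 0.9397 = 357100 km².
Ratio = 236100 / 357100 ≈ 0.661.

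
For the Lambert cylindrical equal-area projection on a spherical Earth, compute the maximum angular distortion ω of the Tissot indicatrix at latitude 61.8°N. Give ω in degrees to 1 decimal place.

78.8°

The Lambert cylindrical equal-area projection is the cylindrical equal-area projection with its standard parallel at the equator (φ₀ = 0). A cylindrical equal-area projection with standard parallel φ₀ has meridian scale h = cos φ / cos φ₀ and parallel scale k = cos φ₀ / cos φ (so areas are preserved, h·k = 1).
At 61.8°: h = 0.4726, k = 2.116; principal scales a = 2.116, b = 0.4726.
sin(ω/2) = (a − b)/(a + b) = 1.644/2.589 = 0.6349, so ω = 2 arcsin(0.6349) ≈ 78.8°.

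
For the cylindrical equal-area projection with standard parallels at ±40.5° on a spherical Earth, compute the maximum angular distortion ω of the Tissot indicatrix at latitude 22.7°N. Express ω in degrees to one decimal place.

22.0°

A cylindrical equal-area projection with standard parallel φ₀ has meridian scale h = cos φ / cos φ₀ and parallel scale k = cos φ₀ / cos φ (so areas are preserved, h·k = 1).
At 22.7°: h = 1.213, k = 0.8243; principal scales a = 1.213, b = 0.8243.
sin(ω/2) = (a − b)/(a + b) = 0.3890/2.037 = 0.1909, so ω = 2 arcsin(0.1909) ≈ 22.0°.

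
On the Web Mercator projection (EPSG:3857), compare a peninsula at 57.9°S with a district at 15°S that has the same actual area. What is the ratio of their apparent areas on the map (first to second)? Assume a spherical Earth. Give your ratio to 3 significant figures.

3.30

Mercator areal scale is sec²φ.
At 57.9°: sec²(57.9°) = 1/0.5314² = 3.541.
At 15°: sec²(15°) = 1/0.9659² = 1.072.
Ratio = 3.541/1.072 = cos²(15°)/cos²(57.9°) ≈ 3.30.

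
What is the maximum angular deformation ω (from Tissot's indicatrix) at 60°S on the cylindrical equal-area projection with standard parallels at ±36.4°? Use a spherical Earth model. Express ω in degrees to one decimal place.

A cylindrical equal-area projection with standard parallel φ₀ has meridian scale h = cos φ / cos φ₀ and parallel scale k = cos φ₀ / cos φ (so areas are preserved, h·k = 1).
At 60°: h = 0.6212, k = 1.610; principal scales a = 1.610, b = 0.6212.
sin(ω/2) = (a − b)/(a + b) = 0.9886/2.231 = 0.4431, so ω = 2 arcsin(0.4431) ≈ 52.6°.

52.6°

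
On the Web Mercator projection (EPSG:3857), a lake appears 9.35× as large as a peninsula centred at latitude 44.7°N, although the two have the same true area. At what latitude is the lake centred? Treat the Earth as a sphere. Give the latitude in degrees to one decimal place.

For equal true areas on Mercator, apparent areas scale as sec²φ, so the ratio is cos²φ₂ / cos²φ₁.
cos²φ₂ / cos²φ₁ = 9.35  ⇒  cos φ₁ = cos 44.7° / √9.35 = 0.7108/3.058 = 0.2325.
φ₁ = arccos(0.2325) ≈ 76.6°.

76.6°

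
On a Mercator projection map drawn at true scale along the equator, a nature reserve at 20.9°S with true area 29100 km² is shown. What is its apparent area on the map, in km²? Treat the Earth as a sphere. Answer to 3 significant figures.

33300 km²

For Mercator, h = k = sec φ (a conformal cylindrical projection has a single point scale, 1/cos φ).
Areal scale = k² = sec²φ = 1/cos²(20.9°) = 1/0.9342² = 1.146.
Apparent area = 29100 × 1.146 ≈ 33300 km².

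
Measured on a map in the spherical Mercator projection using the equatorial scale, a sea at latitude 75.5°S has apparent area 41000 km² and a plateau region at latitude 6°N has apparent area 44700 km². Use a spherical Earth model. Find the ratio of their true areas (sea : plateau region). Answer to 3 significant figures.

0.0581

On Mercator the areal scale is sec²φ, so true area = apparent × cos²φ.
True area of sea: 41000 × cos²(75.5°) = 41000 × 0.06269 = 2570 km².
True area of plateau region: 44700 × cos²(6°) = 44700 × 0.9891 = 44210 km².
Ratio = 2570 / 44210 ≈ 0.0581.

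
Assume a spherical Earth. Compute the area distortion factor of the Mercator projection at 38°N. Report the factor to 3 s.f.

1.61

For Mercator, h = k = sec φ (a conformal cylindrical projection has a single point scale, 1/cos φ).
Areal scale = k² = sec²φ = 1/cos²(38°) = 1/0.7880² = 1.610.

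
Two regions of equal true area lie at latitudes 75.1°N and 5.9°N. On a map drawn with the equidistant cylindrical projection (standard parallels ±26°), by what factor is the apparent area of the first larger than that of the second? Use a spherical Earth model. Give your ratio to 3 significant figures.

3.87

The equidistant cylindrical projection with φ₀ = 26° has h = 1 (meridians true) and k = cos φ₀ / cos φ along parallels.
Areal scale at 75.1°: h·k = 1.000 × 3.495 = 3.495.
Areal scale at 5.9°: h·k = 1.000 × 0.9036 = 0.9036.
Ratio = 3.495/0.9036 ≈ 3.87.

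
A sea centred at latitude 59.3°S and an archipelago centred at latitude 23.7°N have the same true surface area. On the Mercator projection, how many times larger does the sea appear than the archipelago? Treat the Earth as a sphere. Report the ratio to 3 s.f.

3.22

On Mercator, area is exaggerated by sec²φ = 1/cos²φ.
At 59.3°: sec²(59.3°) = 1/0.5105² = 3.837.
At 23.7°: sec²(23.7°) = 1/0.9157² = 1.193.
Ratio = 3.837/1.193 = cos²(23.7°)/cos²(59.3°) ≈ 3.22.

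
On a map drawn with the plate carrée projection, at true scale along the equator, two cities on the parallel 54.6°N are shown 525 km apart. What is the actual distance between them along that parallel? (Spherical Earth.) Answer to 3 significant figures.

In the plate carrée (x = Rλ, y = Rφ), meridians are true-scale (h = 1) and parallels are stretched by k = sec φ.
Along the parallel at 54.6°, map distances are exaggerated by k = sec 54.6° = 1.726.
True distance = 525 / 1.726 = 525 × cos 54.6° ≈ 304 km.

304 km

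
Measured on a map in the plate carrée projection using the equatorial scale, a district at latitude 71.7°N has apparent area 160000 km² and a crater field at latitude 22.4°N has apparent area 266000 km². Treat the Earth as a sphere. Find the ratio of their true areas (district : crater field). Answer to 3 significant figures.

Plate carrée has h = 1 and k = sec φ, giving areal scale sec φ; true area = (apparent area) · cos φ.
True area of district: 160000 × cos(71.7°) = 160000 × 0.3140 = 50240 km².
True area of crater field: 266000 × cos(22.4°) = 266000 × 0.9245 = 245900 km².
Ratio = 50240 / 245900 ≈ 0.204.

0.204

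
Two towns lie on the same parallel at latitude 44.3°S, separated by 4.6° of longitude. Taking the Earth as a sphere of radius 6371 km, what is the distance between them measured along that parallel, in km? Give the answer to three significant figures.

366 km

Arc length along a parallel = R cos φ · Δλ (with Δλ in radians).
= 6371 × cos 44.3° × (4.6° × π/180) = 6371 × 0.7157 × 0.08029 ≈ 366 km.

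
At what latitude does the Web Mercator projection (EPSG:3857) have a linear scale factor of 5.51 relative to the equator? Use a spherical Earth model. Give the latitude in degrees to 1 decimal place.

79.5°

Mercator scale is k = sec φ = 1/cos φ.
1/cos φ = 5.51  ⇒  cos φ = 0.1815  ⇒  φ = arccos(0.1815) ≈ 79.5°.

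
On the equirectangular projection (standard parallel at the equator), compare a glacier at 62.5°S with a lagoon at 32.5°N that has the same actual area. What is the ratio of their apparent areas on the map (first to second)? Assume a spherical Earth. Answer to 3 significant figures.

For the equirectangular projection with φ₀ = 0 (plate carrée), h = 1 along meridians and k = sec φ along parallels.
Areal scale at 62.5°: h·k = 1.000 × 2.166 = 2.166.
Areal scale at 32.5°: h·k = 1.000 × 1.186 = 1.186.
Ratio = 2.166/1.186 ≈ 1.83.

1.83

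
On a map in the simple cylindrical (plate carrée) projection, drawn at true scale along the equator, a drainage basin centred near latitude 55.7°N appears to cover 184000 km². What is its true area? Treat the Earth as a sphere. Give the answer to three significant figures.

104000 km²

For the equirectangular projection with φ₀ = 0 (plate carrée), h = 1 along meridians and k = sec φ along parallels.
Areal scale = h·k = 1 × sec φ; at 55.7°, h = 1.000, k = 1.775, so h·k = 1.775.
True area = apparent / (areal scale) = 184000 / 1.775 ≈ 104000 km².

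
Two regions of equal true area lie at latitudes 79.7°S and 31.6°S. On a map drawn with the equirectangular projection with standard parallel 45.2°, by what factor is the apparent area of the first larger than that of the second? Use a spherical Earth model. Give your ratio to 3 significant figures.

In the equirectangular projection with standard parallel φ₀ = 45.2° (x = Rλ cos φ₀, y = Rφ), meridians are true-scale (h = 1) and the parallel scale is k = cos φ₀ / cos φ.
Areal scale at 79.7°: h·k = 1.000 × 3.941 = 3.941.
Areal scale at 31.6°: h·k = 1.000 × 0.8273 = 0.8273.
Ratio = 3.941/0.8273 ≈ 4.76.

4.76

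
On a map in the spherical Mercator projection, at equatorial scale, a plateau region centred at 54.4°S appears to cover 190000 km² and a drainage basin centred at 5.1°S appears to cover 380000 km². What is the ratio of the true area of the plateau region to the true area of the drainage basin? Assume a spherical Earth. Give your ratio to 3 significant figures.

On Mercator the areal scale is sec²φ, so true area = apparent × cos²φ.
True area of plateau region: 190000 × cos²(54.4°) = 190000 × 0.3389 = 64380 km².
True area of drainage basin: 380000 × cos²(5.1°) = 380000 × 0.9921 = 377000 km².
Ratio = 64380 / 377000 ≈ 0.171.

0.171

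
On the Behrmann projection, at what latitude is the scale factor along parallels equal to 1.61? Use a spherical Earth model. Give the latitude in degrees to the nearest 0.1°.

Behrmann is a cylindrical equal-area projection with standard parallels at ±30°. Cylindrical equal-area (φ₀ = 30°): h = cos φ / cos 30° along meridians, k = cos 30° / cos φ along parallels; h·k = 1.
k = cos φ₀ / cos φ = 1.61  ⇒  cos φ = cos 30° / 1.61 = 0.5379.
φ = arccos(0.5379) ≈ 57.5°.

57.5°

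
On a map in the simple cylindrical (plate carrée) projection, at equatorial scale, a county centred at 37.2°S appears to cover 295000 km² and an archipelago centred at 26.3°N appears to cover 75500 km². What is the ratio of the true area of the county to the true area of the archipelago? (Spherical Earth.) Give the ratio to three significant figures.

Plate carrée has h = 1 and k = sec φ, giving areal scale sec φ; true area = (apparent area) · cos φ.
True area of county: 295000 × cos(37.2°) = 295000 × 0.7965 = 235000 km².
True area of archipelago: 75500 × cos(26.3°) = 75500 × 0.8965 = 67680 km².
Ratio = 235000 / 67680 ≈ 3.47.

3.47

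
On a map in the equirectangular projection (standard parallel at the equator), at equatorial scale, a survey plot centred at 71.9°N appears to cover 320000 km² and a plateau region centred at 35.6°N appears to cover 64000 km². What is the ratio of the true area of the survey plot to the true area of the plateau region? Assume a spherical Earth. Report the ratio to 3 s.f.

On the plate carrée, areal scale = h·k = 1 × sec φ, so true area = apparent × cos φ.
True area of survey plot: 320000 × cos(71.9°) = 320000 × 0.3107 = 99420 km².
True area of plateau region: 64000 × cos(35.6°) = 64000 × 0.8131 = 52040 km².
Ratio = 99420 / 52040 ≈ 1.91.

1.91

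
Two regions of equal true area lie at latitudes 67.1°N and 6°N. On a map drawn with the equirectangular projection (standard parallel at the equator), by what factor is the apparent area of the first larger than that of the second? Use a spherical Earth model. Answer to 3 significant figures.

In the plate carrée (x = Rλ, y = Rφ), meridians are true-scale (h = 1) and parallels are stretched by k = sec φ.
Areal scale at 67.1°: h·k = 1.000 × 2.570 = 2.570.
Areal scale at 6°: h·k = 1.000 × 1.006 = 1.006.
Ratio = 2.570/1.006 ≈ 2.56.

2.56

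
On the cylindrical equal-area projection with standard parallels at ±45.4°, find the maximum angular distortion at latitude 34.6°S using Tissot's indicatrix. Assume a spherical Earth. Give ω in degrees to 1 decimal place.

For cylindrical equal-area with standard parallel φ₀, h = cos φ / cos φ₀ and k = cos φ₀ / cos φ, so h·k = 1.
At 34.6°: h = 1.172, k = 0.8530; principal scales a = 1.172, b = 0.8530.
sin(ω/2) = (a − b)/(a + b) = 0.3193/2.025 = 0.1576, so ω = 2 arcsin(0.1576) ≈ 18.1°.

18.1°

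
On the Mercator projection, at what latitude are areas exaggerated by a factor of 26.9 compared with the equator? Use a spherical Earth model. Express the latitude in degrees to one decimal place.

78.9°

Mercator areal scale is sec²φ.
sec²φ = 26.9  ⇒  cos²φ = 0.03717  ⇒  cos φ = 0.1928.
φ = arccos(0.1928) ≈ 78.9°.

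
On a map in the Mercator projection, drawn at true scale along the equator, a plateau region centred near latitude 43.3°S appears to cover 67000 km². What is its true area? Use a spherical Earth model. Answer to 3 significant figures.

35500 km²

The Mercator projection is conformal; its linear scale factor is the same in every direction and equals sec φ = 1/cos φ.
Areal scale = k² = sec²φ = 1/cos²(43.3°) = 1/0.7278² = 1.888.
True area = apparent / (areal scale) = 67000 / 1.888 ≈ 35500 km².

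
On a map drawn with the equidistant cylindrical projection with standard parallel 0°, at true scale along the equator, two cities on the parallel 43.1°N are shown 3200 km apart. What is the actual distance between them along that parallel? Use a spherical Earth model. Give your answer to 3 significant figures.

For the equirectangular projection with φ₀ = 0 (plate carrée), h = 1 along meridians and k = sec φ along parallels.
Along the parallel at 43.1°, map distances are exaggerated by k = sec 43.1° = 1.370.
True distance = 3200 / 1.370 = 3200 × cos 43.1° ≈ 2340 km.

2340 km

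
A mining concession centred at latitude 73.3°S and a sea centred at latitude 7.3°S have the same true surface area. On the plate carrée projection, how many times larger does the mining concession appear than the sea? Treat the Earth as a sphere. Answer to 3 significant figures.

3.45

For the equirectangular projection with φ₀ = 0 (plate carrée), h = 1 along meridians and k = sec φ along parallels.
Areal scale at 73.3°: h·k = 1.000 × 3.480 = 3.480.
Areal scale at 7.3°: h·k = 1.000 × 1.008 = 1.008.
Ratio = 3.480/1.008 ≈ 3.45.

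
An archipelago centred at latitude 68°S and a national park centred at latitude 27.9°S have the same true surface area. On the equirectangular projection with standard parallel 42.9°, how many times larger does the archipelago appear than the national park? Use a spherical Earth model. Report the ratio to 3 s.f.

With standard parallel φ₀ = 42.9°, the equirectangular projection gives x = Rλ cos φ₀, y = Rφ, so h = 1 and k = cos 42.9° / cos φ.
Areal scale at 68°: h·k = 1.000 × 1.955 = 1.955.
Areal scale at 27.9°: h·k = 1.000 × 0.8289 = 0.8289.
Ratio = 1.955/0.8289 ≈ 2.36.

2.36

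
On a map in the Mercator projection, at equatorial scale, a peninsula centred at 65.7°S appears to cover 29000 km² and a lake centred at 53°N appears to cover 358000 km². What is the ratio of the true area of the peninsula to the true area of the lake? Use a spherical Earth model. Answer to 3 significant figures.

Mercator's areal exaggeration is sec²φ; hence true area = (apparent area) · cos²φ.
True area of peninsula: 29000 × cos²(65.7°) = 29000 × 0.1693 = 4911 km².
True area of lake: 358000 × cos²(53°) = 358000 × 0.3622 = 129700 km².
Ratio = 4911 / 129700 ≈ 0.0379.

0.0379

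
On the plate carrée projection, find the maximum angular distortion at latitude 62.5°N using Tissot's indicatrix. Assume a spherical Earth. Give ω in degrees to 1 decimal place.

43.2°

For the equirectangular projection with φ₀ = 0 (plate carrée), h = 1 along meridians and k = sec φ along parallels.
At 62.5°: h = 1.000, k = 2.166; principal scales a = 2.166, b = 1.000.
sin(ω/2) = (a − b)/(a + b) = 1.166/3.166 = 0.3682, so ω = 2 arcsin(0.3682) ≈ 43.2°.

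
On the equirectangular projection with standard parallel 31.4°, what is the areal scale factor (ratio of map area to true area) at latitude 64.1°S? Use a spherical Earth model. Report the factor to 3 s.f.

1.95

In the equirectangular projection with standard parallel φ₀ = 31.4° (x = Rλ cos φ₀, y = Rφ), meridians are true-scale (h = 1) and the parallel scale is k = cos φ₀ / cos φ.
Areal scale = h·k = 1 × cos φ₀ / cos φ; at 64.1°, h = 1.000, k = 1.954, so h·k = 1.954.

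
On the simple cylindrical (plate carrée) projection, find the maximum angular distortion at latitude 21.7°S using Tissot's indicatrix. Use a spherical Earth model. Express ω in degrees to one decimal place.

Plate carrée maps x = Rλ, y = Rφ. The meridian scale is h = 1 and the parallel scale is k = 1/cos φ = sec φ.
At 21.7°: h = 1.000, k = 1.076; principal scales a = 1.076, b = 1.000.
sin(ω/2) = (a − b)/(a + b) = 0.07627/2.076 = 0.03674, so ω = 2 arcsin(0.03674) ≈ 4.2°.

4.2°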